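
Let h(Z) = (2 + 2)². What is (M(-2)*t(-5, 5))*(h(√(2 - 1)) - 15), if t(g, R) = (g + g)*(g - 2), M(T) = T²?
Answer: 280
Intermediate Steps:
h(Z) = 16 (h(Z) = 4² = 16)
t(g, R) = 2*g*(-2 + g) (t(g, R) = (2*g)*(-2 + g) = 2*g*(-2 + g))
(M(-2)*t(-5, 5))*(h(√(2 - 1)) - 15) = ((-2)²*(2*(-5)*(-2 - 5)))*(16 - 15) = (4*(2*(-5)*(-7)))*1 = (4*70)*1 = 280*1 = 280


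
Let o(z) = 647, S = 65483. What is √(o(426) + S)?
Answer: √66130 ≈ 257.16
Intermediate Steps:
√(o(426) + S) = √(647 + 65483) = √66130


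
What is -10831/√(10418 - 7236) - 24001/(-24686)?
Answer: 24001/24686 - 10831*√3182/3182 ≈ -191.04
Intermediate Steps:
-10831/√(10418 - 7236) - 24001/(-24686) = -10831*√3182/3182 - 24001*(-1/24686) = -10831*√3182/3182 + 24001/24686 = 24001/24686 - 10831*√3182/3182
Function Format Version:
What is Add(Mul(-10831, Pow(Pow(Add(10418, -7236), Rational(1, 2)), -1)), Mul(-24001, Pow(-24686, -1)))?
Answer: Add(Rational(24001, 24686), Mul(Rational(-10831, 3182), Pow(3182, Rational(1, 2)))) ≈ -191.04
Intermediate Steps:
Add(Mul(-10831, Pow(Pow(Add(10418, -7236), Rational(1, 2)), -1)), Mul(-24001, Pow(-24686, -1))) = Add(Mul(-10831, Pow(Pow(3182, Rational(1, 2)), -1)), Mul(-24001, Rational(-1, 24686))) = Add(Mul(-10831, Mul(Rational(1, 3182), Pow(3182, Rational(1, 2)))), Rational(24001, 24686)) = Add(Mul(Rational(-10831, 3182), Pow(3182, Rational(1, 2))), Rational(24001, 24686)) = Add(Rational(24001, 24686), Mul(Rational(-10831, 3182), Pow(3182, Rational(1, 2))))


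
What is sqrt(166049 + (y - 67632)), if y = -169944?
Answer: I*sqrt(71527) ≈ 267.45*I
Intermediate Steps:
sqrt(166049 + (y - 67632)) = sqrt(166049 + (-169944 - 67632)) = sqrt(166049 - 237576) = sqrt(-71527) = I*sqrt(71527)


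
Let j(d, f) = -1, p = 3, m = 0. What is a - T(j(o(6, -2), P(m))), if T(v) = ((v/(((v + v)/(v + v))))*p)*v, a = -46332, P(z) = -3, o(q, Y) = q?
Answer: -46335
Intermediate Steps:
T(v) = 3*v² (T(v) = ((v/(((v + v)/(v + v))))*3)*v = ((v/(((2*v)/((2*v)))))*3)*v = ((v/(((2*v)*(1/(2*v)))))*3)*v = ((v/1)*3)*v = ((v*1)*3)*v = (v*3)*v = (3*v)*v = 3*v²)
a - T(j(o(6, -2), P(m))) = -46332 - 3*(-1)² = -46332 - 3 = -46335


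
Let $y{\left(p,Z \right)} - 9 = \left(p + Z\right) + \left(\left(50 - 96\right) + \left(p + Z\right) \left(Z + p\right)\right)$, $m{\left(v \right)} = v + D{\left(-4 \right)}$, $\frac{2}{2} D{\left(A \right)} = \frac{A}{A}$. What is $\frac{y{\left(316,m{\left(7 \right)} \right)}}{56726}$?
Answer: $\frac{105263}{56726} \approx 1.8556$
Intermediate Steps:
$D{\left(A \right)} = 1$ ($D{\left(A \right)} = \frac{A}{A} = 1$)
$m{\left(v \right)} = 1 + v$ ($m{\left(v \right)} = v + 1 = 1 + v$)
$y{\left(p,Z \right)} = -37 + Z + p + \left(Z + p\right)^{2}$ ($y{\left(p,Z \right)} = 9 + \left(\left(p + Z\right) + \left(\left(50 - 96\right) + \left(p + Z\right) \left(Z + p\right)\right)\right) = 9 + \left(\left(Z + p\right) + \left(-46 + \left(Z + p\right) \left(Z + p\right)\right)\right) = 9 + \left(\left(Z + p\right) + \left(-46 + \left(Z + p\right)^{2}\right)\right) = 9 + \left(-46 + Z + p + \left(Z + p\right)^{2}\right) = -37 + Z + p + \left(Z + p\right)^{2}$)
$\frac{y{\left(316,m{\left(7 \right)} \right)}}{56726} = \frac{-37 + \left(1 + 7\right) + 316 + \left(\left(1 + 7\right) + 316\right)^{2}}{56726} = \left(-37 + 8 + 316 + \left(8 + 316\right)^{2}\right) \frac{1}{56726} = \left(-37 + 8 + 316 + 324^{2}\right) \frac{1}{56726} = \left(-37 + 8 + 316 + 104976\right) \frac{1}{56726} = 105263 \cdot \frac{1}{56726} = \frac{105263}{56726}$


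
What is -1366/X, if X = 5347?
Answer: -1366/5347 ≈ -0.25547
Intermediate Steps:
-1366/X = -1366/5347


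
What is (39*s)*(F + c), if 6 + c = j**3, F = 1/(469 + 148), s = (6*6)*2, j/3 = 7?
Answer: 16034623488/617 ≈ 2.5988e+7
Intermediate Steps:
j = 21 (j = 3*7 = 21)
s = 72 (s = 36*2 = 72)
F = 1/617 ≈ 0.0016207
c = 9255 (c = -6 + 21**3 = -6 + 9261 = 9255)
(39*s)*(F + c) = (39*72)*(1/617 + 9255) = 2808*(5710336/617) = 16034623488/617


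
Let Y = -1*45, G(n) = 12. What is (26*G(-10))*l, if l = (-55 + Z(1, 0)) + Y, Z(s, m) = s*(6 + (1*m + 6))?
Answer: -27456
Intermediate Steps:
Y = -45
Z(s, m) = s*(12 + m) (Z(s, m) = s*(6 + (m + 6)) = s*(6 + (6 + m)) = s*(12 + m))
l = -88 (l = (-55 + 1*(12 + 0)) - 45 = (-55 + 1*12) - 45 = (-55 + 12) - 45 = -43 - 45 = -88)
(26*G(-10))*l = (26*12)*(-88) = 312*(-88) = -27456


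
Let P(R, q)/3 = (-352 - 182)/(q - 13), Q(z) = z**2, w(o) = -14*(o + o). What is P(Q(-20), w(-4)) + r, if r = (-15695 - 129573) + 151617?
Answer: 69661/11 ≈ 6332.8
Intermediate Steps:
w(o) = -28*o
P(R, q) = -1602/(-13 + q) (P(R, q) = 3*((-352 - 182)/(q - 13)) = 3*(-534/(-13 + q)) = -1602/(-13 + q))
r = 6349 (r = -145268 + 151617 = 6349)
P(Q(-20), w(-4)) + r = -1602/(-13 - 28*(-4)) + 6349 = -1602/(-13 + 112) + 6349 = -1602/99 + 6349 = -1602*1/99 + 6349 = -178/11 + 6349 = 69661/11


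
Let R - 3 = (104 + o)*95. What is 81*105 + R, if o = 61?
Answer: 24183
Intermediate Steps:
R = 15678 (R = 3 + (104 + 61)*95 = 3 + 165*95 = 3 + 15675 = 15678)
81*105 + R = 81*105 + 15678 = 8505 + 15678 = 24183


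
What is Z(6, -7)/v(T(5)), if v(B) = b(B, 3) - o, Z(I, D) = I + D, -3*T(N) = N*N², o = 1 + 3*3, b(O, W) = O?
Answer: 3/155 ≈ 0.019355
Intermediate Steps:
o = 10 (o = 1 + 9 = 10)
T(N) = -N³/3 (T(N) = -N*N²/3 = -N³/3)
Z(I, D) = D + I
v(B) = -10 + B (v(B) = B - 1*10 = B - 10 = -10 + B)
Z(6, -7)/v(T(5)) = (-7 + 6)/(-10 - ⅓*5³) = -1/(-10 - ⅓*125) = -1/(-10 - 125/3) = -1/(-155/3) = -1*(-3/155) = 3/155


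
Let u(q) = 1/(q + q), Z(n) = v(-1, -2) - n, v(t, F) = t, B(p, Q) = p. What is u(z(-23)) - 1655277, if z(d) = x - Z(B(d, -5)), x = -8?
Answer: -99316621/60 ≈ -1.6553e+6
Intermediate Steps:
Z(n) = -1 - n
z(d) = -7 + d (z(d) = -8 - (-1 - d) = -8 + (1 + d) = -7 + d)
u(q) = 1/(2*q)
u(z(-23)) - 1655277 = 1/(2*(-7 - 23)) - 1655277 = (½)/(-30) - 1655277 = (½)*(-1/30) - 1655277 = -1/60 - 1655277 = -99316621/60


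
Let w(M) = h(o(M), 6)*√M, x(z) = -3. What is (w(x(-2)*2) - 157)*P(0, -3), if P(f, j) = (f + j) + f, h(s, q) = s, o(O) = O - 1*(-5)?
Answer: 471 + 3*I*√6 ≈ 471.0 + 7.3485*I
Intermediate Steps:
o(O) = 5 + O (o(O) = O + 5 = 5 + O)
P(f, j) = j + 2*f
w(M) = √M*(5 + M) (w(M) = (5 + M)*√M = √M*(5 + M))
(w(x(-2)*2) - 157)*P(0, -3) = (√(-3*2)*(5 - 3*2) - 157)*(-3 + 2*0) = (√(-6)*(5 - 6) - 157)*(-3 + 0) = ((I*√6)*(-1) - 157)*(-3) = (-I*√6 - 157)*(-3) = (-157 - I*√6)*(-3) = 471 + 3*I*√6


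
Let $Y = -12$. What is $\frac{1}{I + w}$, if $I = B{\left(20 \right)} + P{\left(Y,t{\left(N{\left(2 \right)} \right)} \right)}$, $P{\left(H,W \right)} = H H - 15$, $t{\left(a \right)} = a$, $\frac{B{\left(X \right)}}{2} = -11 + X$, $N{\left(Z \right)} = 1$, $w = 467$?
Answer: $\frac{1}{614} \approx 0.0016287$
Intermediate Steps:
$B{\left(X \right)} = -22 + 2 X$ ($B{\left(X \right)} = 2 \left(-11 + X\right) = -22 + 2 X$)
$P{\left(H,W \right)} = -15 + H^{2}$ ($P{\left(H,W \right)} = H^{2} - 15 = -15 + H^{2}$)
$I = 147$ ($I = \left(-22 + 2 \cdot 20\right) - \left(15 - \left(-12\right)^{2}\right) = \left(-22 + 40\right) + \left(-15 + 144\right) = 18 + 129 = 147$)
$\frac{1}{I + w} = \frac{1}{147 + 467} = \frac{1}{614}$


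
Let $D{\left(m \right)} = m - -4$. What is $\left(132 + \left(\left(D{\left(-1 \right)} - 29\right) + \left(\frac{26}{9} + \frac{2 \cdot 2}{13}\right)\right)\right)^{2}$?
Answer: $\frac{163226176}{13689} \approx 11924.0$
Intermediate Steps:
$D{\left(m \right)} = 4 + m$ ($D{\left(m \right)} = m + 4 = 4 + m$)
$\left(132 + \left(\left(D{\left(-1 \right)} - 29\right) + \left(\frac{26}{9} + \frac{2 \cdot 2}{13}\right)\right)\right)^{2} = \left(132 + \left(\left(\left(4 - 1\right) - 29\right) + \left(\frac{26}{9} + \frac{2 \cdot 2}{13}\right)\right)\right)^{2} = \left(132 + \left(\left(3 - 29\right) + \left(26 \cdot \frac{1}{9} + 4 \cdot \frac{1}{13}\right)\right)\right)^{2} = \left(132 + \left(-26 + \left(\frac{26}{9} + \frac{4}{13}\right)\right)\right)^{2} = \left(132 + \left(-26 + \frac{374}{117}\right)\right)^{2} = \left(132 - \frac{2668}{117}\right)^{2} = \left(\frac{12776}{117}\right)^{2} = \frac{163226176}{13689}$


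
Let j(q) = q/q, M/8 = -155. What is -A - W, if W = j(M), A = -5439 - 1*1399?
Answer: 6837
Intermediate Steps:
M = -1240 (M = 8*(-155) = -1240)
j(q) = 1
A = -6838 (A = -5439 - 1399 = -6838)
W = 1
-A - W = -1*(-6838) - 1*1 = 6838 - 1 = 6837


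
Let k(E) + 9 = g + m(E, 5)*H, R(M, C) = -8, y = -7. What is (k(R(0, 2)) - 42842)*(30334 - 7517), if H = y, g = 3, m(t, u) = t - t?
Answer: -977662816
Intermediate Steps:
m(t, u) = 0
H = -7
k(E) = -6 (k(E) = -9 + (3 + 0*(-7)) = -9 + (3 + 0) = -9 + 3 = -6)
(k(R(0, 2)) - 42842)*(30334 - 7517) = (-6 - 42842)*(30334 - 7517) = -42848*22817 = -977662816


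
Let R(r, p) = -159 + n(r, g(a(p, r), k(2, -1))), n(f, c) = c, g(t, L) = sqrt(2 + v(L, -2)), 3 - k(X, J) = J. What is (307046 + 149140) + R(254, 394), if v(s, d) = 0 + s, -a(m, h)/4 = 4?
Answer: 456027 + sqrt(6) ≈ 4.5603e+5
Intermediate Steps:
k(X, J) = 3 - J
a(m, h) = -16 (a(m, h) = -4*4 = -16)
v(s, d) = s
g(t, L) = sqrt(2 + L)
R(r, p) = -159 + sqrt(6) (R(r, p) = -159 + sqrt(2 + (3 - 1*(-1))) = -159 + sqrt(2 + (3 + 1)) = -159 + sqrt(2 + 4) = -159 + sqrt(6))
(307046 + 149140) + R(254, 394) = (307046 + 149140) + (-159 + sqrt(6)) = 456186 + (-159 + sqrt(6)) = 456027 + sqrt(6)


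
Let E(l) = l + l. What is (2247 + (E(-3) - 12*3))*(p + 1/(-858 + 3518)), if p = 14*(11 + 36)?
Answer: 110267703/76 ≈ 1.4509e+6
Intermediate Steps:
E(l) = 2*l
p = 658 (p = 14*47 = 658)
(2247 + (E(-3) - 12*3))*(p + 1/(-858 + 3518)) = (2247 + (2*(-3) - 12*3))*(658 + 1/(-858 + 3518)) = (2247 + (-6 - 36))*(658 + 1/2660) = (2247 - 42)*(658 + 1/2660) = 2205*(1750281/2660) = 110267703/76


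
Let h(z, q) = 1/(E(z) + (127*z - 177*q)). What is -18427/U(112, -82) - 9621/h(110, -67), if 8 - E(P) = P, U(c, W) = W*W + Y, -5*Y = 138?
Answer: -8287446886229/33482 ≈ -2.4752e+8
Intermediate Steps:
Y = -138/5 (Y = -1/5*138 = -138/5 ≈ -27.600)
U(c, W) = -138/5 + W**2 (U(c, W) = W*W - 138/5 = W**2 - 138/5 = -138/5 + W**2)
E(P) = 8 - P
h(z, q) = 1/(8 - 177*q + 126*z) (h(z, q) = 1/((8 - z) + (127*z - 177*q)) = 1/((8 - z) + (-177*q + 127*z)) = 1/(8 - 177*q + 126*z))
-18427/U(112, -82) - 9621/h(110, -67) = -18427/(-138/5 + (-82)**2) - 9621/(1/(8 - 177*(-67) + 126*110)) = -18427/(-138/5 + 6724) - 9621/(1/(8 + 11859 + 13860)) = -18427/33482/5 - 9621/(1/25727) = -18427*5/33482 - 9621/1/25727 = -92135/33482 - 9621*25727 = -92135/33482 - 247519467 = -8287446886229/33482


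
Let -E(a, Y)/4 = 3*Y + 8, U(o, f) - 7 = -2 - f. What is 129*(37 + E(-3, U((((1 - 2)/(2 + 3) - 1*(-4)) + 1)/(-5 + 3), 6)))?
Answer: 2193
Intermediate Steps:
U(o, f) = 5 - f (U(o, f) = 7 + (-2 - f) = 5 - f)
E(a, Y) = -32 - 12*Y (E(a, Y) = -4*(3*Y + 8) = -4*(8 + 3*Y) = -32 - 12*Y)
129*(37 + E(-3, U((((1 - 2)/(2 + 3) - 1*(-4)) + 1)/(-5 + 3), 6))) = 129*(37 + (-32 - 12*(5 - 1*6))) = 129*(37 + (-32 - 12*(5 - 6))) = 129*(37 + (-32 - 12*(-1))) = 129*(37 + (-32 + 12)) = 129*(37 - 20) = 129*17 = 2193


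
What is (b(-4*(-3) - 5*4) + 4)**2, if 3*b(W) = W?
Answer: 16/9 ≈ 1.7778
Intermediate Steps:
b(W) = W/3
(b(-4*(-3) - 5*4) + 4)**2 = ((-4*(-3) - 5*4)/3 + 4)**2 = ((12 - 20)/3 + 4)**2 = ((1/3)*(-8) + 4)**2 = (-8/3 + 4)**2 = (4/3)**2 = 16/9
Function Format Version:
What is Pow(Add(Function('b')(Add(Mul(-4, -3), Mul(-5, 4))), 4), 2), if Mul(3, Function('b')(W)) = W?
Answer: Rational(16, 9) ≈ 1.7778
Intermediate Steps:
Function('b')(W) = Mul(Rational(1, 3), W)
Pow(Add(Function('b')(Add(Mul(-4, -3), Mul(-5, 4))), 4), 2) = Pow(Add(Mul(Rational(1, 3), Add(Mul(-4, -3), Mul(-5, 4))), 4), 2) = Pow(Add(Mul(Rational(1, 3), Add(12, -20)), 4), 2) = Pow(Add(Mul(Rational(1, 3), -8), 4), 2) = Pow(Add(Rational(-8, 3), 4), 2) = Pow(Rational(4, 3), 2) = Rational(16, 9)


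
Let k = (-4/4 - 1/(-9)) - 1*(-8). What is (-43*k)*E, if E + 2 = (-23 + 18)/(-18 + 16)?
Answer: -1376/9 ≈ -152.89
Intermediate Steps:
E = ½ (E = -2 + (-23 + 18)/(-18 + 16) = -2 - 5/(-2) = -2 - 5*(-½) = -2 + 5/2 = ½ ≈ 0.50000)
k = 64/9 (k = (-4*¼ - 1*(-⅑)) + 8 = (-1 + ⅑) + 8 = -8/9 + 8 = 64/9 ≈ 7.1111)
(-43*k)*E = -43*64/9*(½) = -2752/9*½ = -1376/9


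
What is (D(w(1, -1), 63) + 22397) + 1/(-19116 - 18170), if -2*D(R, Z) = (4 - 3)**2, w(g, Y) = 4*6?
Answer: 417537949/18643 ≈ 22397.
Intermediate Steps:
w(g, Y) = 24
D(R, Z) = -1/2 (D(R, Z) = -(4 - 3)**2/2 = -1/2*1**2 = -1/2*1 = -1/2)
(D(w(1, -1), 63) + 22397) + 1/(-19116 - 18170) = (-1/2 + 22397) + 1/(-19116 - 18170) = 44793/2 + 1/(-37286) = 44793/2 - 1/37286 = 417537949/18643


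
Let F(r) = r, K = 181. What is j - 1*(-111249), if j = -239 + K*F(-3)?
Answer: 110467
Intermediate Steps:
j = -782 (j = -239 + 181*(-3) = -239 - 543 = -782)
j - 1*(-111249) = -782 - 1*(-111249) = -782 + 111249 = 110467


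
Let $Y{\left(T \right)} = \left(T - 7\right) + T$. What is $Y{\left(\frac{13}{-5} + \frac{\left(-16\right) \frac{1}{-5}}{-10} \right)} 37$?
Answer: $- \frac{11877}{25} \approx -475.08$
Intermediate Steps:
$Y{\left(T \right)} = -7 + 2 T$ ($Y{\left(T \right)} = \left(-7 + T\right) + T = -7 + 2 T$)
$Y{\left(\frac{13}{-5} + \frac{\left(-16\right) \frac{1}{-5}}{-10} \right)} 37 = \left(-7 + 2 \left(\frac{13}{-5} + \frac{\left(-16\right) \frac{1}{-5}}{-10}\right)\right) 37 = \left(-7 + 2 \left(13 \left(- \frac{1}{5}\right) + \left(-16\right) \left(- \frac{1}{5}\right) \left(- \frac{1}{10}\right)\right)\right) 37 = \left(-7 + 2 \left(- \frac{13}{5} + \frac{16}{5} \left(- \frac{1}{10}\right)\right)\right) 37 = \left(-7 + 2 \left(- \frac{13}{5} - \frac{8}{25}\right)\right) 37 = \left(-7 + 2 \left(- \frac{73}{25}\right)\right) 37 = \left(-7 - \frac{146}{25}\right) 37 = \left(- \frac{321}{25}\right) 37 = - \frac{11877}{25}$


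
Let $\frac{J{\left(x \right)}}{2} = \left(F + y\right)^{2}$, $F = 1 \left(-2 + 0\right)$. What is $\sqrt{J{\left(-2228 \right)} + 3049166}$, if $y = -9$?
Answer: $8 \sqrt{47647} \approx 1746.3$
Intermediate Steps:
$F = -2$ ($F = 1 \left(-2\right) = -2$)
$J{\left(x \right)} = 242$ ($J{\left(x \right)} = 2 \left(-2 - 9\right)^{2} = 2 \left(-11\right)^{2} = 2 \cdot 121 = 242$)
$\sqrt{J{\left(-2228 \right)} + 3049166} = \sqrt{242 + 3049166} = \sqrt{3049408} = 8 \sqrt{47647}$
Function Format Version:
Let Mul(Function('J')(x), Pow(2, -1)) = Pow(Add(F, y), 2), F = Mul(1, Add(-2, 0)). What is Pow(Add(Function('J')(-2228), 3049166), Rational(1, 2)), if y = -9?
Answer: Mul(8, Pow(47647, Rational(1, 2))) ≈ 1746.3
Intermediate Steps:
F = -2 (F = Mul(1, -2) = -2)
Function('J')(x) = 242 (Function('J')(x) = Mul(2, Pow(Add(-2, -9), 2)) = Mul(2, Pow(-11, 2)) = Mul(2, 121) = 242)
Pow(Add(Function('J')(-2228), 3049166), Rational(1, 2)) = Pow(Add(242, 3049166), Rational(1, 2)) = Pow(3049408, Rational(1, 2)) = Mul(8, Pow(47647, Rational(1, 2)))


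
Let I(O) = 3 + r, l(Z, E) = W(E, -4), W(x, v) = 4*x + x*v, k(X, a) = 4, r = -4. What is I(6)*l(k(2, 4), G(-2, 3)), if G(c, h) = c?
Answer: 0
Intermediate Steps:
W(x, v) = 4*x + v*x
l(Z, E) = 0 (l(Z, E) = E*(4 - 4) = E*0 = 0)
I(O) = -1 (I(O) = 3 - 4 = -1)
I(6)*l(k(2, 4), G(-2, 3)) = -1*0 = 0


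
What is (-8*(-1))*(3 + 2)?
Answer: 40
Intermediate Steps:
(-8*(-1))*(3 + 2) = 8*5 = 40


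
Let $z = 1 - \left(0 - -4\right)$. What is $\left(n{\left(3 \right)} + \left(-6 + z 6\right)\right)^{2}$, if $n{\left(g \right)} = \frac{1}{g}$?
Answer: $\frac{5041}{9} \approx 560.11$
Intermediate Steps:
$z = -3$ ($z = 1 - \left(0 + 4\right) = 1 - 4 = -3$)
$\left(n{\left(3 \right)} + \left(-6 + z 6\right)\right)^{2} = \left(\frac{1}{3} - 24\right)^{2} = \left(- \frac{71}{3}\right)^{2} = \frac{5041}{9}$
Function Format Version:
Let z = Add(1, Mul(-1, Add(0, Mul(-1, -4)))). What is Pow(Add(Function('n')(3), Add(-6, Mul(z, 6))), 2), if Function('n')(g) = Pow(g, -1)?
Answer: Rational(5041, 9) ≈ 560.11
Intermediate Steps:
z = -3 (z = Add(1, Mul(-1, Add(0, 4))) = Add(1, Mul(-1, 4)) = Add(1, -4) = -3)
Pow(Add(Function('n')(3), Add(-6, Mul(z, 6))), 2) = Pow(Add(Pow(3, -1), Add(-6, Mul(-3, 6))), 2) = Pow(Add(Rational(1, 3), Add(-6, -18)), 2) = Pow(Add(Rational(1, 3), -24), 2) = Pow(Rational(-71, 3), 2) = Rational(5041, 9)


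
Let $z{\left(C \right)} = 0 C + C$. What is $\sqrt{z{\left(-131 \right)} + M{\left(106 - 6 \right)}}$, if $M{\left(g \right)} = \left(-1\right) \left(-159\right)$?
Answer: $2 \sqrt{7} \approx 5.2915$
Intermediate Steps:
$z{\left(C \right)} = C$ ($z{\left(C \right)} = 0 + C = C$)
$M{\left(g \right)} = 159$
$\sqrt{z{\left(-131 \right)} + M{\left(106 - 6 \right)}} = \sqrt{-131 + 159} = \sqrt{28} = 2 \sqrt{7}$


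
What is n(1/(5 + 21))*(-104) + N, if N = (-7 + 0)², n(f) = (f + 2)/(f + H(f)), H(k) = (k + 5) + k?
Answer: 1005/133 ≈ 7.5564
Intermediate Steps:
H(k) = 5 + 2*k (H(k) = (5 + k) + k = 5 + 2*k)
n(f) = (2 + f)/(5 + 3*f) (n(f) = (f + 2)/(f + (5 + 2*f)) = (2 + f)/(5 + 3*f))
N = 49 (N = (-7)² = 49)
n(1/(5 + 21))*(-104) + N = ((2 + 1/(5 + 21))/(5 + 3/(5 + 21)))*(-104) + 49 = ((2 + 1/26)/(5 + 3/26))*(-104) + 49 = ((2 + 1/26)/(5 + 3*(1/26)))*(-104) + 49 = ((53/26)/(5 + 3/26))*(-104) + 49 = ((53/26)/(133/26))*(-104) + 49 = ((26/133)*(53/26))*(-104) + 49 = (53/133)*(-104) + 49 = -5512/133 + 49 = 1005/133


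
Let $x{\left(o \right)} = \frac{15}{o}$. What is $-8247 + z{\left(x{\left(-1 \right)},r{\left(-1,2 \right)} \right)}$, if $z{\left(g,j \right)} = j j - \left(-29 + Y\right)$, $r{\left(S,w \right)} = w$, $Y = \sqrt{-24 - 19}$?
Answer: $-8214 - i \sqrt{43} \approx -8214.0 - 6.5574 i$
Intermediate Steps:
$Y = i \sqrt{43}$ ($Y = \sqrt{-43} = i \sqrt{43} \approx 6.5574 i$)
$z{\left(g,j \right)} = 29 + j^{2} - i \sqrt{43}$ ($z{\left(g,j \right)} = j j + \left(29 - i \sqrt{43}\right) = j^{2} + \left(29 - i \sqrt{43}\right) = 29 + j^{2} - i \sqrt{43}$)
$-8247 + z{\left(x{\left(-1 \right)},r{\left(-1,2 \right)} \right)} = -8247 + \left(29 + 2^{2} - i \sqrt{43}\right) = -8247 + \left(29 + 4 - i \sqrt{43}\right) = -8247 + \left(33 - i \sqrt{43}\right) = -8214 - i \sqrt{43}$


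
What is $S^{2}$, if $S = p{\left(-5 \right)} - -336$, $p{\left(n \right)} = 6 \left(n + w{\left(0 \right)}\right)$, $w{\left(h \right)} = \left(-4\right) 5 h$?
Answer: $93636$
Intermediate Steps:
$w{\left(h \right)} = - 20 h$
$p{\left(n \right)} = 6 n$ ($p{\left(n \right)} = 6 \left(n - 0\right) = 6 \left(n + 0\right) = 6 n$)
$S = 306$ ($S = 6 \left(-5\right) - -336 = -30 + 336 = 306$)
$S^{2} = 306^{2} = 93636$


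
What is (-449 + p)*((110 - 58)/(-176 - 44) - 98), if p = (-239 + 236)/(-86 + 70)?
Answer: 38798943/880 ≈ 44090.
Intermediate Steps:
p = 3/16 (p = -3/(-16) = -3*(-1/16) = 3/16 ≈ 0.18750)
(-449 + p)*((110 - 58)/(-176 - 44) - 98) = (-449 + 3/16)*((110 - 58)/(-176 - 44) - 98) = -7181*(52/(-220) - 98)/16 = -7181*(52*(-1/220) - 98)/16 = -7181*(-13/55 - 98)/16 = -7181/16*(-5403/55) = 38798943/880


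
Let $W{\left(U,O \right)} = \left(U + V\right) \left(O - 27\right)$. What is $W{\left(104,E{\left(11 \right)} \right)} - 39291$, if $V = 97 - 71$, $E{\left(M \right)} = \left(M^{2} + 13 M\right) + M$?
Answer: $-7051$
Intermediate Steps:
$E{\left(M \right)} = M^{2} + 14 M$
$V = 26$ ($V = 97 - 71 = 26$)
$W{\left(U,O \right)} = \left(-27 + O\right) \left(26 + U\right)$ ($W{\left(U,O \right)} = \left(U + 26\right) \left(O - 27\right) = \left(26 + U\right) \left(-27 + O\right) = \left(-27 + O\right) \left(26 + U\right)$)
$W{\left(104,E{\left(11 \right)} \right)} - 39291 = \left(-702 - 2808 + 26 \cdot 11 \left(14 + 11\right) + 11 \left(14 + 11\right) 104\right) - 39291 = \left(-702 - 2808 + 26 \cdot 11 \cdot 25 + 11 \cdot 25 \cdot 104\right) - 39291 = \left(-702 - 2808 + 26 \cdot 275 + 275 \cdot 104\right) - 39291 = \left(-702 - 2808 + 7150 + 28600\right) - 39291 = 32240 - 39291 = -7051$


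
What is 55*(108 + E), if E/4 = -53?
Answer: -5720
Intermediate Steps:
E = -212 (E = 4*(-53) = -212)
55*(108 + E) = 55*(108 - 212) = 55*(-104) = -5720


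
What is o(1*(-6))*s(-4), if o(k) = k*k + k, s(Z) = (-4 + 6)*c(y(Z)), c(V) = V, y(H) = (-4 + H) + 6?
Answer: -120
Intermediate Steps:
y(H) = 2 + H
s(Z) = 4 + 2*Z (s(Z) = (-4 + 6)*(2 + Z) = 2*(2 + Z) = 4 + 2*Z)
o(k) = k + k² (o(k) = k² + k = k + k²)
o(1*(-6))*s(-4) = ((1*(-6))*(1 + 1*(-6)))*(4 + 2*(-4)) = (-6*(1 - 6))*(4 - 8) = -6*(-5)*(-4) = 30*(-4) = -120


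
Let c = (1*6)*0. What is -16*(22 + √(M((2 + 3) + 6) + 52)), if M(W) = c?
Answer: -352 - 32*√13 ≈ -467.38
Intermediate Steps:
c = 0 (c = 6*0 = 0)
M(W) = 0
-16*(22 + √(M((2 + 3) + 6) + 52)) = -16*(22 + √(0 + 52)) = -16*(22 + √52) = -16*(22 + 2*√13) = -352 - 32*√13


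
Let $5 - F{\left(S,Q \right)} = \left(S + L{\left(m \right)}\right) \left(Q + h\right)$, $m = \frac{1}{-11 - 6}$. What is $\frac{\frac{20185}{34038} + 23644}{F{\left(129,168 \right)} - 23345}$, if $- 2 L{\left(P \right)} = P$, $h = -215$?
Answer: $- \frac{13681849169}{9996467049} \approx -1.3687$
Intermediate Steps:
$m = - \frac{1}{17}$ ($m = \frac{1}{-17} = - \frac{1}{17} \approx -0.058824$)
$L{\left(P \right)} = - \frac{P}{2}$
$F{\left(S,Q \right)} = 5 - \left(-215 + Q\right) \left(\frac{1}{34} + S\right)$ ($F{\left(S,Q \right)} = 5 - \left(S - - \frac{1}{34}\right) \left(Q - 215\right) = 5 - \left(S + \frac{1}{34}\right) \left(-215 + Q\right) = 5 - \left(\frac{1}{34} + S\right) \left(-215 + Q\right) = 5 - \left(-215 + Q\right) \left(\frac{1}{34} + S\right)$)
$\frac{\frac{20185}{34038} + 23644}{F{\left(129,168 \right)} - 23345} = \frac{\frac{20185}{34038} + 23644}{\left(\frac{385}{34} + 215 \cdot 129 - \frac{84}{17} - 168 \cdot 129\right) - 23345} = \frac{20185 \cdot \frac{1}{34038} + 23644}{\left(\frac{385}{34} + 27735 - \frac{84}{17} - 21672\right) - 23345} = \frac{\frac{20185}{34038} + 23644}{\frac{206359}{34} - 23345} = \frac{804814657}{34038 \left(- \frac{587371}{34}\right)} = \frac{804814657}{34038} \left(- \frac{34}{587371}\right) = - \frac{13681849169}{9996467049}$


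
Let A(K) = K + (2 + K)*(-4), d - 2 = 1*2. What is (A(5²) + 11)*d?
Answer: -288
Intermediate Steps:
d = 4 (d = 2 + 1*2 = 2 + 2 = 4)
A(K) = -8 - 3*K (A(K) = K + (-8 - 4*K) = -8 - 3*K)
(A(5²) + 11)*d = ((-8 - 3*5²) + 11)*4 = ((-8 - 3*25) + 11)*4 = ((-8 - 75) + 11)*4 = (-83 + 11)*4 = -72*4 = -288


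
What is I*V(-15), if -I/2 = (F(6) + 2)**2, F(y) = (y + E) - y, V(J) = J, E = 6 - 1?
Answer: 1470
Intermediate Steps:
E = 5
F(y) = 5 (F(y) = (y + 5) - y = (5 + y) - y = 5)
I = -98 (I = -2*(5 + 2)**2 = -2*7**2 = -2*49 = -98)
I*V(-15) = -98*(-15) = 1470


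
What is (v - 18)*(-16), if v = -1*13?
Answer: 496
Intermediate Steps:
v = -13
(v - 18)*(-16) = (-13 - 18)*(-16) = -31*(-16) = 496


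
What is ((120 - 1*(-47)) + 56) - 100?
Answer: 123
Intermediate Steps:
((120 - 1*(-47)) + 56) - 100 = ((120 + 47) + 56) - 100 = (167 + 56) - 100 = 223 - 100 = 123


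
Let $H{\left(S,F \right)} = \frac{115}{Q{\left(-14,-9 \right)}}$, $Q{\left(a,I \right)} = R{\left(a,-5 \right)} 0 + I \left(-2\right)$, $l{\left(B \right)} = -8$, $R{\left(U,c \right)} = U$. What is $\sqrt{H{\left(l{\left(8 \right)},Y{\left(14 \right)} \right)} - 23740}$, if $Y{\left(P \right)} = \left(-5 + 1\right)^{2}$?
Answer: $\frac{i \sqrt{854410}}{6} \approx 154.06 i$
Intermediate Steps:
$Q{\left(a,I \right)} = - 2 I$ ($Q{\left(a,I \right)} = a 0 + I \left(-2\right) = 0 - 2 I = - 2 I$)
$Y{\left(P \right)} = 16$ ($Y{\left(P \right)} = \left(-4\right)^{2} = 16$)
$H{\left(S,F \right)} = \frac{115}{18}$ ($H{\left(S,F \right)} = \frac{115}{\left(-2\right) \left(-9\right)} = \frac{115}{18}$)
$\sqrt{H{\left(l{\left(8 \right)},Y{\left(14 \right)} \right)} - 23740} = \sqrt{\frac{115}{18} - 23740} = \sqrt{- \frac{427205}{18}} = \frac{i \sqrt{854410}}{6}$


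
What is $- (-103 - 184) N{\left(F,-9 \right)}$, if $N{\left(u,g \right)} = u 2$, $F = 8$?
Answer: $4592$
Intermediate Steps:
$N{\left(u,g \right)} = 2 u$
$- (-103 - 184) N{\left(F,-9 \right)} = - (-103 - 184) 2 \cdot 8 = - (-103 - 184) 16 = \left(-1\right) \left(-287\right) 16 = 287 \cdot 16 = 4592$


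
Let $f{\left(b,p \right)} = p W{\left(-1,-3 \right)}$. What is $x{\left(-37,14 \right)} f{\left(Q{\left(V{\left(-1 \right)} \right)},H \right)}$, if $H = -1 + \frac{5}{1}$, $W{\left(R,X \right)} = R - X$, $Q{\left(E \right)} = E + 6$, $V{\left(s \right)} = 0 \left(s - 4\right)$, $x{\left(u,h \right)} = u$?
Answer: $-296$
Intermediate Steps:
$V{\left(s \right)} = 0$ ($V{\left(s \right)} = 0 \left(-4 + s\right) = 0$)
$Q{\left(E \right)} = 6 + E$
$H = 4$ ($H = -1 + 5 \cdot 1 = -1 + 5 = 4$)
$f{\left(b,p \right)} = 2 p$ ($f{\left(b,p \right)} = p \left(-1 - -3\right) = p \left(-1 + 3\right) = p 2 = 2 p$)
$x{\left(-37,14 \right)} f{\left(Q{\left(V{\left(-1 \right)} \right)},H \right)} = - 37 \cdot 2 \cdot 4 = \left(-37\right) 8 = -296$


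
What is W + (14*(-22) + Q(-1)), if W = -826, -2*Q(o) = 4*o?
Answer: -1132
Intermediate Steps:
Q(o) = -2*o
W + (14*(-22) + Q(-1)) = -826 + (14*(-22) - 2*(-1)) = -826 + (-308 + 2) = -826 - 306 = -1132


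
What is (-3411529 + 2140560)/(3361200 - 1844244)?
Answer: -181567/216708 ≈ -0.83784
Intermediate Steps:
(-3411529 + 2140560)/(3361200 - 1844244) = -1270969/1516956 = -1270969*1/1516956 = -181567/216708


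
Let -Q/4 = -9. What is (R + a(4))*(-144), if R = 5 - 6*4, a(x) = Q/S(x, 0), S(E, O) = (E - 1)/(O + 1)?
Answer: 1008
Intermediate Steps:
Q = 36 (Q = -4*(-9) = 36)
S(E, O) = (-1 + E)/(1 + O)
a(x) = 36/(-1 + x) (a(x) = 36/(((-1 + x)/(1 + 0))) = 36/(((-1 + x)/1)) = 36/((1*(-1 + x))) = 36/(-1 + x))
R = -19 (R = 5 - 24 = -19)
(R + a(4))*(-144) = (-19 + 36/(-1 + 4))*(-144) = (-19 + 36/3)*(-144) = (-19 + 36*(⅓))*(-144) = (-19 + 12)*(-144) = -7*(-144) = 1008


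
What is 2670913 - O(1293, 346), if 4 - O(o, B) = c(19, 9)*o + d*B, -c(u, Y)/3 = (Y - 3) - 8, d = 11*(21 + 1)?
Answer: 2762399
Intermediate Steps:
d = 242 (d = 11*22 = 242)
c(u, Y) = 33 - 3*Y (c(u, Y) = -3*((Y - 3) - 8) = -3*((-3 + Y) - 8) = -3*(-11 + Y) = 33 - 3*Y)
O(o, B) = 4 - 242*B - 6*o (O(o, B) = 4 - ((33 - 3*9)*o + 242*B) = 4 - ((33 - 27)*o + 242*B) = 4 - (6*o + 242*B) = 4 + (-242*B - 6*o) = 4 - 242*B - 6*o)
2670913 - O(1293, 346) = 2670913 - (4 - 242*346 - 6*1293) = 2670913 - (4 - 83732 - 7758) = 2670913 - 1*(-91486) = 2670913 + 91486 = 2762399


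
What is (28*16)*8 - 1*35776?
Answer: -32192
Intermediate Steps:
(28*16)*8 - 1*35776 = 448*8 - 35776 = 3584 - 35776 = -32192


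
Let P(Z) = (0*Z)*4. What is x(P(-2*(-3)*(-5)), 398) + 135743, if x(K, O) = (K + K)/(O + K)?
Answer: 135743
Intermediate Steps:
P(Z) = 0 (P(Z) = 0*4 = 0)
x(K, O) = 2*K/(K + O) (x(K, O) = (2*K)/(K + O) = 2*K/(K + O))
x(P(-2*(-3)*(-5)), 398) + 135743 = 2*0/(0 + 398) + 135743 = 2*0/398 + 135743 = 2*0*(1/398) + 135743 = 0 + 135743 = 135743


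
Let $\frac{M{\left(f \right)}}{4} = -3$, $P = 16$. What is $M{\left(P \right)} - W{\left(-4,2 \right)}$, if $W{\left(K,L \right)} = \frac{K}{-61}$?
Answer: $- \frac{736}{61} \approx -12.066$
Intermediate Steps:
$M{\left(f \right)} = -12$ ($M{\left(f \right)} = 4 \left(-3\right) = -12$)
$W{\left(K,L \right)} = - \frac{K}{61}$ ($W{\left(K,L \right)} = K \left(- \frac{1}{61}\right) = - \frac{K}{61}$)
$M{\left(P \right)} - W{\left(-4,2 \right)} = -12 - \left(- \frac{1}{61}\right) \left(-4\right) = -12 - \frac{4}{61} = - \frac{736}{61}$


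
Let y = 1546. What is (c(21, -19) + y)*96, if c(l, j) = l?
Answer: 150432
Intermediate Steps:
(c(21, -19) + y)*96 = (21 + 1546)*96 = 1567*96 = 150432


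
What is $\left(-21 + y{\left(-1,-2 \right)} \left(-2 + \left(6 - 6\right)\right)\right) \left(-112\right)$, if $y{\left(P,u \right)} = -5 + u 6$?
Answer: $-1456$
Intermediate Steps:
$y{\left(P,u \right)} = -5 + 6 u$
$\left(-21 + y{\left(-1,-2 \right)} \left(-2 + \left(6 - 6\right)\right)\right) \left(-112\right) = \left(-21 + \left(-5 + 6 \left(-2\right)\right) \left(-2 + \left(6 - 6\right)\right)\right) \left(-112\right) = \left(-21 + \left(-5 - 12\right) \left(-2 + \left(6 - 6\right)\right)\right) \left(-112\right) = \left(-21 - 17 \left(-2 + 0\right)\right) \left(-112\right) = \left(-21 - -34\right) \left(-112\right) = \left(-21 + 34\right) \left(-112\right) = 13 \left(-112\right) = -1456$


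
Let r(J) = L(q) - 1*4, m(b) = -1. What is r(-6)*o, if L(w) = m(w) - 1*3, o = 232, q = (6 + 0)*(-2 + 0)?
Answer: -1856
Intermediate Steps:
q = -12 (q = 6*(-2) = -12)
L(w) = -4 (L(w) = -1 - 1*3 = -1 - 3 = -4)
r(J) = -8 (r(J) = -4 - 1*4 = -4 - 4 = -8)
r(-6)*o = -8*232 = -1856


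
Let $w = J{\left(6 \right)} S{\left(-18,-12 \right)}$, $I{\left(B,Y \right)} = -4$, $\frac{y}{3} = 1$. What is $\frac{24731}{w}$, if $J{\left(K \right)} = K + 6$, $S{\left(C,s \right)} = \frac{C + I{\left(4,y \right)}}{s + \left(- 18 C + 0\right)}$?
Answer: $- \frac{321503}{11} \approx -29228.0$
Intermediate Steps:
$y = 3$ ($y = 3 \cdot 1 = 3$)
$S{\left(C,s \right)} = \frac{-4 + C}{s - 18 C}$ ($S{\left(C,s \right)} = \frac{C - 4}{s + \left(- 18 C + 0\right)} = \frac{-4 + C}{s - 18 C}$)
$J{\left(K \right)} = 6 + K$
$w = - \frac{11}{13}$ ($w = \left(6 + 6\right) \frac{4 - -18}{\left(-1\right) \left(-12\right) + 18 \left(-18\right)} = 12 \frac{4 + 18}{12 - 324} = 12 \frac{1}{-312} \cdot 22 = 12 \left(\left(- \frac{1}{312}\right) 22\right) = 12 \left(- \frac{11}{156}\right) = - \frac{11}{13} \approx -0.84615$)
$\frac{24731}{w} = \frac{24731}{- \frac{11}{13}} = 24731 \left(- \frac{13}{11}\right) = - \frac{321503}{11}$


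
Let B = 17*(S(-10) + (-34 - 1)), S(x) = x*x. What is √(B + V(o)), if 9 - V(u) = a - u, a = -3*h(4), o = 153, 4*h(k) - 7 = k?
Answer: √5101/2 ≈ 35.711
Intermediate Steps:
h(k) = 7/4 + k/4
a = -33/4 (a = -3*(7/4 + (¼)*4) = -3*(7/4 + 1) = -3*11/4 = -33/4 ≈ -8.2500)
S(x) = x²
V(u) = 69/4 + u (V(u) = 9 - (-33/4 - u) = 9 + (33/4 + u) = 69/4 + u)
B = 1105 (B = 17*((-10)² + (-34 - 1)) = 17*(100 - 35) = 17*65 = 1105)
√(B + V(o)) = √(1105 + (69/4 + 153)) = √(1105 + 681/4) = √(5101/4) = √5101/2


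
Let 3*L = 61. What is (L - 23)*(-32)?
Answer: 256/3 ≈ 85.333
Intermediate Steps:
L = 61/3 (L = (⅓)*61 = 61/3 ≈ 20.333)
(L - 23)*(-32) = (61/3 - 23)*(-32) = -8/3*(-32) = 256/3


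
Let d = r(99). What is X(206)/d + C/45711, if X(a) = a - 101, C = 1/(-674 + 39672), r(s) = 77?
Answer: 26739563681/19609013358 ≈ 1.3636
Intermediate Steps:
d = 77
C = 1/38998 ≈ 2.5642e-5
X(a) = -101 + a
X(206)/d + C/45711 = (-101 + 206)/77 + (1/38998)/45711 = 105*(1/77) + (1/38998)*(1/45711) = 15/11 + 1/1782637578 = 26739563681/19609013358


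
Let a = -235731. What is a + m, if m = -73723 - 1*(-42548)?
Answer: -266906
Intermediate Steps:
m = -31175 (m = -73723 + 42548 = -31175)
a + m = -235731 - 31175 = -266906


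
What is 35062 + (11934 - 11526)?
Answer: 35470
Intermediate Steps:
35062 + (11934 - 11526) = 35062 + 408 = 35470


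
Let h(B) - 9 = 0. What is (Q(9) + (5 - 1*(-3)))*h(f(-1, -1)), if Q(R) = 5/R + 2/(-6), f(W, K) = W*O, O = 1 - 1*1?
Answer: 74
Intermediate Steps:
O = 0 (O = 1 - 1 = 0)
f(W, K) = 0 (f(W, K) = W*0 = 0)
h(B) = 9 (h(B) = 9 + 0 = 9)
Q(R) = -1/3 + 5/R (Q(R) = 5/R + 2*(-1/6) = 5/R - 1/3 = -1/3 + 5/R)
(Q(9) + (5 - 1*(-3)))*h(f(-1, -1)) = ((1/3)*(15 - 1*9)/9 + (5 - 1*(-3)))*9 = ((1/3)*(1/9)*(15 - 9) + (5 + 3))*9 = ((1/3)*(1/9)*6 + 8)*9 = (2/9 + 8)*9 = (74/9)*9 = 74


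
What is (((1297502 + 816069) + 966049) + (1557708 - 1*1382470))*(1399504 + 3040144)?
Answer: 14450423809984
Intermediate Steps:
(((1297502 + 816069) + 966049) + (1557708 - 1*1382470))*(1399504 + 3040144) = ((2113571 + 966049) + (1557708 - 1382470))*4439648 = (3079620 + 175238)*4439648 = 3254858*4439648 = 14450423809984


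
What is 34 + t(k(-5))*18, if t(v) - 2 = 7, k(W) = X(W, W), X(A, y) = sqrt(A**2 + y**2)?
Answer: 196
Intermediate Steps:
k(W) = sqrt(2)*sqrt(W**2) (k(W) = sqrt(W**2 + W**2) = sqrt(2*W**2) = sqrt(2)*sqrt(W**2))
t(v) = 9 (t(v) = 2 + 7 = 9)
34 + t(k(-5))*18 = 34 + 9*18 = 34 + 162 = 196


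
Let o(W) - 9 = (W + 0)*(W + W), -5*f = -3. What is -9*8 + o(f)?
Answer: -1557/25 ≈ -62.280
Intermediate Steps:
f = ⅗ (f = -⅕*(-3) = ⅗ ≈ 0.60000)
o(W) = 9 + 2*W² (o(W) = 9 + (W + 0)*(W + W) = 9 + W*(2*W) = 9 + 2*W²)
-9*8 + o(f) = -9*8 + (9 + 2*(⅗)²) = -72 + (9 + 2*(9/25)) = -72 + (9 + 18/25) = -72 + 243/25 = -1557/25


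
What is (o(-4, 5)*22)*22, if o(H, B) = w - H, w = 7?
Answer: 5324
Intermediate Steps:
o(H, B) = 7 - H
(o(-4, 5)*22)*22 = ((7 - 1*(-4))*22)*22 = ((7 + 4)*22)*22 = (11*22)*22 = 242*22 = 5324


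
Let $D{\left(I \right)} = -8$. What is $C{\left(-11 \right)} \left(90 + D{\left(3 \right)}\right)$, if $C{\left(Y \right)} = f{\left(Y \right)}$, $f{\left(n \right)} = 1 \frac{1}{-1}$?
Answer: $-82$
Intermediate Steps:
$f{\left(n \right)} = -1$ ($f{\left(n \right)} = 1 \left(-1\right) = -1$)
$C{\left(Y \right)} = -1$
$C{\left(-11 \right)} \left(90 + D{\left(3 \right)}\right) = - (90 - 8) = \left(-1\right) 82 = -82$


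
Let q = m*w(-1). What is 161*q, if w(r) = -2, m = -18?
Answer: 5796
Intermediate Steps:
q = 36 (q = -18*(-2) = 36)
161*q = 161*36 = 5796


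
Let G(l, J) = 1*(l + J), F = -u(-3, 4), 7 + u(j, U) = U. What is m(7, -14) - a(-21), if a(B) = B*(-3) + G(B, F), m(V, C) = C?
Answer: -59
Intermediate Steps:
u(j, U) = -7 + U
F = 3 (F = -(-7 + 4) = -1*(-3) = 3)
G(l, J) = J + l (G(l, J) = 1*(J + l) = J + l)
a(B) = 3 - 2*B (a(B) = B*(-3) + (3 + B) = -3*B + (3 + B) = 3 - 2*B)
m(7, -14) - a(-21) = -14 - (3 - 2*(-21)) = -14 - (3 + 42) = -14 - 1*45 = -14 - 45 = -59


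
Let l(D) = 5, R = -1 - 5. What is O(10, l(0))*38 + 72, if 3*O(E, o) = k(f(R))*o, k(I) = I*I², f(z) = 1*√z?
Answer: 72 - 380*I*√6 ≈ 72.0 - 930.81*I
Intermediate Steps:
R = -6
f(z) = √z
k(I) = I³
O(E, o) = -2*I*o*√6 (O(E, o) = ((√(-6))³*o)/3 = ((I*√6)³*o)/3 = ((-6*I*√6)*o)/3 = (-6*I*o*√6)/3 = -2*I*o*√6)
O(10, l(0))*38 + 72 = -2*I*5*√6*38 + 72 = -10*I*√6*38 + 72 = -380*I*√6 + 72 = 72 - 380*I*√6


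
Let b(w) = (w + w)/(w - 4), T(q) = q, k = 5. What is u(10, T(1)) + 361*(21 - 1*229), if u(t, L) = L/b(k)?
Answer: -750879/10 ≈ -75088.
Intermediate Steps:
b(w) = 2*w/(-4 + w) (b(w) = (2*w)/(-4 + w) = 2*w/(-4 + w))
u(t, L) = L/10 (u(t, L) = L/((2*5/(-4 + 5))) = L/((2*5/1)) = L/((2*5*1)) = L/10)
u(10, T(1)) + 361*(21 - 1*229) = (⅒)*1 + 361*(21 - 1*229) = ⅒ + 361*(21 - 229) = ⅒ + 361*(-208) = ⅒ - 75088 = -750879/10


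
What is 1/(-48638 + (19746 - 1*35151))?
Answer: -1/64043 ≈ -1.5614e-5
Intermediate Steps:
1/(-48638 + (19746 - 1*35151)) = 1/(-48638 + (19746 - 35151)) = 1/(-48638 - 15405) = 1/(-64043) = -1/64043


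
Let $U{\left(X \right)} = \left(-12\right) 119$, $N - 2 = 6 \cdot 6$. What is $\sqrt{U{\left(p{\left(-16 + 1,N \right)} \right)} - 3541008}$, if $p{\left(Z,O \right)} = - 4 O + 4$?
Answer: $6 i \sqrt{98401} \approx 1882.1 i$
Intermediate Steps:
$N = 38$ ($N = 2 + 6 \cdot 6 = 2 + 36 = 38$)
$p{\left(Z,O \right)} = 4 - 4 O$
$U{\left(X \right)} = -1428$
$\sqrt{U{\left(p{\left(-16 + 1,N \right)} \right)} - 3541008} = \sqrt{-1428 - 3541008} = \sqrt{-3542436} = 6 i \sqrt{98401}$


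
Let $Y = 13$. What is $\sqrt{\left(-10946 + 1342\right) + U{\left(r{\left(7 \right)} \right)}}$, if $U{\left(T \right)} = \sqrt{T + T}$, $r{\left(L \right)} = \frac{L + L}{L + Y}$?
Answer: $\frac{\sqrt{-240100 + 5 \sqrt{35}}}{5} \approx 97.994 i$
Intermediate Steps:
$r{\left(L \right)} = \frac{2 L}{13 + L}$ ($r{\left(L \right)} = \frac{L + L}{L + 13} = \frac{2 L}{13 + L}$)
$U{\left(T \right)} = \sqrt{2} \sqrt{T}$ ($U{\left(T \right)} = \sqrt{2 T} = \sqrt{2} \sqrt{T}$)
$\sqrt{\left(-10946 + 1342\right) + U{\left(r{\left(7 \right)} \right)}} = \sqrt{\left(-10946 + 1342\right) + \sqrt{2} \sqrt{2 \cdot 7 \frac{1}{13 + 7}}} = \sqrt{-9604 + \sqrt{2} \sqrt{2 \cdot 7 \cdot \frac{1}{20}}} = \sqrt{-9604 + \sqrt{2} \sqrt{\frac{7}{10}}} = \sqrt{-9604 + \sqrt{2} \frac{\sqrt{70}}{10}} = \sqrt{-9604 + \frac{\sqrt{35}}{5}}$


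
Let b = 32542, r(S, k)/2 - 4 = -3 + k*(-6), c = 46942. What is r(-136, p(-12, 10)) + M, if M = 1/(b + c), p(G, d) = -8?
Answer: 7789433/79484 ≈ 98.000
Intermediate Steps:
r(S, k) = 2 - 12*k (r(S, k) = 8 + 2*(-3 + k*(-6)) = 8 + 2*(-3 - 6*k) = 8 + (-6 - 12*k) = 2 - 12*k)
M = 1/79484 (M = 1/(32542 + 46942) = 1/79484 ≈ 1.2581e-5)
r(-136, p(-12, 10)) + M = (2 - 12*(-8)) + 1/79484 = (2 + 96) + 1/79484 = 98 + 1/79484 = 7789433/79484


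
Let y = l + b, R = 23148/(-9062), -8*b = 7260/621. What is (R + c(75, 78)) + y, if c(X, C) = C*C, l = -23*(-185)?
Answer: 842900645/81558 ≈ 10335.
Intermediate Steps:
b = -605/414 (b = -1815/(2*621) = -⅛*2420/207 = -605/414 ≈ -1.4614)
l = 4255
c(X, C) = C²
R = -11574/4531 (R = 23148*(-1/9062) = -11574/4531 ≈ -2.5544)
y = 1760965/414 (y = 4255 - 605/414 = 1760965/414 ≈ 4253.5)
(R + c(75, 78)) + y = (-11574/4531 + 78²) + 1760965/414 = (-11574/4531 + 6084) + 1760965/414 = 27555030/4531 + 1760965/414 = 842900645/81558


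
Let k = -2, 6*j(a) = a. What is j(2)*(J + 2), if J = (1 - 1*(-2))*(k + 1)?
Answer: -⅓ ≈ -0.33333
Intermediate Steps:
j(a) = a/6
J = -3 (J = (1 - 1*(-2))*(-2 + 1) = (1 + 2)*(-1) = 3*(-1) = -3)
j(2)*(J + 2) = ((⅙)*2)*(-3 + 2) = (⅓)*(-1) = -⅓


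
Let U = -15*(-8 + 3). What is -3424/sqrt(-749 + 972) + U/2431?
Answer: 75/2431 - 3424*sqrt(223)/223 ≈ -229.26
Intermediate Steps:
U = 75 (U = -15*(-5) = 75)
-3424/sqrt(-749 + 972) + U/2431 = -3424/sqrt(-749 + 972) + 75/2431 = -3424*sqrt(223)/223 + 75*(1/2431) = -3424*sqrt(223)/223 + 75/2431 = 75/2431 - 3424*sqrt(223)/223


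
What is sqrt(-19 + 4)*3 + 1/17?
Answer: 1/17 + 3*I*sqrt(15) ≈ 0.058824 + 11.619*I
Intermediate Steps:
sqrt(-19 + 4)*3 + 1/17 = sqrt(-15)*3 + 1/17 = (I*sqrt(15))*3 + 1/17 = 3*I*sqrt(15) + 1/17 = 1/17 + 3*I*sqrt(15)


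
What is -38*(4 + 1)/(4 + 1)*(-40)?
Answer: 1520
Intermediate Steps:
-38*(4 + 1)/(4 + 1)*(-40) = -190/5*(-40) = -38*1*(-40) = -38*(-40) = 1520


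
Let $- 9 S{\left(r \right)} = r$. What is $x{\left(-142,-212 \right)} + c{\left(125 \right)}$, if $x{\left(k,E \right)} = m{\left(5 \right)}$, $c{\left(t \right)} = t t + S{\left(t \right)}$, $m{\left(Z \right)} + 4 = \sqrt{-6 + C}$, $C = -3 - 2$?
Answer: $\frac{140464}{9} + i \sqrt{11} \approx 15607.0 + 3.3166 i$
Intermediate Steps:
$C = -5$
$S{\left(r \right)} = - \frac{r}{9}$
$m{\left(Z \right)} = -4 + i \sqrt{11}$ ($m{\left(Z \right)} = -4 + \sqrt{-6 - 5} = -4 + \sqrt{-11} = -4 + i \sqrt{11}$)
$c{\left(t \right)} = t^{2} - \frac{t}{9}$ ($c{\left(t \right)} = t t - \frac{t}{9} = t^{2} - \frac{t}{9}$)
$x{\left(k,E \right)} = -4 + i \sqrt{11}$
$x{\left(-142,-212 \right)} + c{\left(125 \right)} = \left(-4 + i \sqrt{11}\right) + 125 \left(- \frac{1}{9} + 125\right) = \left(-4 + i \sqrt{11}\right) + 125 \cdot \frac{1124}{9} = \left(-4 + i \sqrt{11}\right) + \frac{140500}{9} = \frac{140464}{9} + i \sqrt{11}$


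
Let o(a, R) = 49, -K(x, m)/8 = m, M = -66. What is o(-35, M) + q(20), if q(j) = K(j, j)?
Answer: -111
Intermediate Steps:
K(x, m) = -8*m
q(j) = -8*j
o(-35, M) + q(20) = 49 - 8*20 = 49 - 160 = -111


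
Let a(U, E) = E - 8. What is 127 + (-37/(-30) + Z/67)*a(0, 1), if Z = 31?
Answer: 231407/2010 ≈ 115.13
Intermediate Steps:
a(U, E) = -8 + E
127 + (-37/(-30) + Z/67)*a(0, 1) = 127 + (-37/(-30) + 31/67)*(-8 + 1) = 127 + (-37*(-1/30) + 31*(1/67))*(-7) = 127 + (37/30 + 31/67)*(-7) = 127 + (3409/2010)*(-7) = 127 - 23863/2010 = 231407/2010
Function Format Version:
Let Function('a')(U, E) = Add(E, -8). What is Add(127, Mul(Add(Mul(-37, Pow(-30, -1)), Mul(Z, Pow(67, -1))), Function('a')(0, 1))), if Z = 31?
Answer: Rational(231407, 2010) ≈ 115.13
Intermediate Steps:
Function('a')(U, E) = Add(-8, E)
Add(127, Mul(Add(Mul(-37, Pow(-30, -1)), Mul(Z, Pow(67, -1))), Function('a')(0, 1))) = Add(127, Mul(Add(Mul(-37, Pow(-30, -1)), Mul(31, Pow(67, -1))), Add(-8, 1))) = Add(127, Mul(Add(Mul(-37, Rational(-1, 30)), Mul(31, Rational(1, 67))), -7)) = Add(127, Mul(Add(Rational(37, 30), Rational(31, 67)), -7)) = Add(127, Mul(Rational(3409, 2010), -7)) = Add(127, Rational(-23863, 2010)) = Rational(231407, 2010)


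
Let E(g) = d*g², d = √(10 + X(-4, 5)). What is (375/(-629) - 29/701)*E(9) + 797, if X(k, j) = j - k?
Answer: 797 - 22770396*√19/440929 ≈ 571.90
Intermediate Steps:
d = √19 (d = √(10 + (5 - 1*(-4))) = √(10 + (5 + 4)) = √(10 + 9) = √19 ≈ 4.3589)
E(g) = √19*g²
(375/(-629) - 29/701)*E(9) + 797 = (375/(-629) - 29/701)*(√19*9²) + 797 = (375*(-1/629) - 29*1/701)*(√19*81) + 797 = (-375/629 - 29/701)*(81*√19) + 797 = -22770396*√19/440929 + 797 = 797 - 22770396*√19/440929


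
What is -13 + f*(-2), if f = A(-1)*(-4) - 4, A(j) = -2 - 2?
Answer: -37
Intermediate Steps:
A(j) = -4
f = 12 (f = -4*(-4) - 4 = 16 - 4 = 12)
-13 + f*(-2) = -13 + 12*(-2) = -13 - 24 = -37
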